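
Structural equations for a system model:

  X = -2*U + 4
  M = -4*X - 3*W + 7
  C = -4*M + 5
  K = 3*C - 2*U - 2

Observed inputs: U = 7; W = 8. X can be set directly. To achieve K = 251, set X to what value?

X = 1

Intervening on X fixes its value directly, overriding its dependence on U.
Substituting into the M equation gives M = -4*X - 17.
So C = 16*X + 73.
K becomes 48*X + 203.
Solve 48*X + 203 = 251: X = (251 - 203) / 48 = 1.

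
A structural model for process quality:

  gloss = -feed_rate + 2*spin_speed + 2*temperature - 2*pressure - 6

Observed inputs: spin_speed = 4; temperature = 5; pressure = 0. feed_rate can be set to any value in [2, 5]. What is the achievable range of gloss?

Substituting into the gloss equation gives gloss = -feed_rate + 12.
Linear in feed_rate, so extremes are at the endpoints: feed_rate = 2 gives gloss = 10; feed_rate = 5 gives gloss = 7.

7 to 10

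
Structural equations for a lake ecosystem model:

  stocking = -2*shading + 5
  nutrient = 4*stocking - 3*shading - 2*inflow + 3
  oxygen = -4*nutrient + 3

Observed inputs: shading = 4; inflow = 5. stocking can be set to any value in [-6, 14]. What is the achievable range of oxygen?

Intervening on stocking fixes its value directly, overriding its dependence on shading.
Substituting into the nutrient equation gives nutrient = 4*stocking - 19.
Substituting into the oxygen equation gives oxygen = -16*stocking + 79.
Linear in stocking, so extremes are at the endpoints: stocking = -6 gives oxygen = 175; stocking = 14 gives oxygen = -145.

-145 to 175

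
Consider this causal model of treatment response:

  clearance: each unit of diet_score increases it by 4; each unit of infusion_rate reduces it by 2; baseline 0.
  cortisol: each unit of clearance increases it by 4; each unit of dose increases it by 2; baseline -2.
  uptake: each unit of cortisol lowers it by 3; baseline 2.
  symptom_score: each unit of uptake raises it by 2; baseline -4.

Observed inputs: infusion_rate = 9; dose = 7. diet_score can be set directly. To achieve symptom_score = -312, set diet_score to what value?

diet_score = 7

Substituting into the clearance equation gives clearance = 4*diet_score - 18.
cortisol becomes 16*diet_score - 60.
Substituting into the uptake equation gives uptake = -48*diet_score + 182.
symptom_score becomes -96*diet_score + 360.
Solve -96*diet_score + 360 = -312: diet_score = (-312 - 360) / -96 = 7.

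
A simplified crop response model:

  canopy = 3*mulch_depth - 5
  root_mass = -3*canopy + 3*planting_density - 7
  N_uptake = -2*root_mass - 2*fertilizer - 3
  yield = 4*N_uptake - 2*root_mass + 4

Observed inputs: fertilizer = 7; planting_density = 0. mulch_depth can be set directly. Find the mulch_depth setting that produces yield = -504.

mulch_depth = -4

Substituting into the root_mass equation gives root_mass = -9*mulch_depth + 8.
Substituting into the N_uptake equation gives N_uptake = 18*mulch_depth - 33.
So yield = 90*mulch_depth - 144.
Solve 90*mulch_depth - 144 = -504: mulch_depth = (-504 + 144) / 90 = -4.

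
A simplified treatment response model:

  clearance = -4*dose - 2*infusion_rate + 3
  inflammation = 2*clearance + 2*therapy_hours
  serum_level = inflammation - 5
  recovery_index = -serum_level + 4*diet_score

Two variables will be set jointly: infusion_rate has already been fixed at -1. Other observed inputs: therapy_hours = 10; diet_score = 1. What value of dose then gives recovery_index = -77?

With infusion_rate held at -1:
Substituting into the clearance equation gives clearance = -4*dose + 5.
This gives inflammation = -8*dose + 30.
Substituting into the serum_level equation gives serum_level = -8*dose + 25.
Substituting into the recovery_index equation gives recovery_index = 8*dose - 21.
Solve 8*dose - 21 = -77: dose = (-77 + 21) / 8 = -7.

dose = -7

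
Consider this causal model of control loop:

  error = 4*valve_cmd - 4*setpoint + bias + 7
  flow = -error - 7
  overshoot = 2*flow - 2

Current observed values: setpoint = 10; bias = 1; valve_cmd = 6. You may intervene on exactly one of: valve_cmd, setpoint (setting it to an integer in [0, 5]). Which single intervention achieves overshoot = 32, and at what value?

Intervening on valve_cmd: with other inputs at their observed values, overshoot = -8*valve_cmd + 48. Solving for 32 gives valve_cmd = 2, within [0, 5].
Intervening on setpoint: overshoot = 8*setpoint - 80. Reaching 32 requires setpoint = 14, outside [0, 5].

set valve_cmd = 2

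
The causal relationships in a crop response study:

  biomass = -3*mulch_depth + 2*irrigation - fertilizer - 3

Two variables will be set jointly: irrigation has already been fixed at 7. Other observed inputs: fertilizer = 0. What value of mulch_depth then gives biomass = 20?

With irrigation held at 7:
Substituting into the biomass equation gives biomass = -3*mulch_depth + 11.
Solve -3*mulch_depth + 11 = 20: mulch_depth = (20 - 11) / -3 = -3.

mulch_depth = -3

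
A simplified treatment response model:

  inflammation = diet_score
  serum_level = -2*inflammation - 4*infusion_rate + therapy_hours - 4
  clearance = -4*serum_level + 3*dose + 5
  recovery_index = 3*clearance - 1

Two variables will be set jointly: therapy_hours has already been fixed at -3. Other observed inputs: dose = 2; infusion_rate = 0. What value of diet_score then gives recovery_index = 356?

diet_score = 10

With therapy_hours held at -3:
Substituting into the serum_level equation gives serum_level = -2*diet_score - 7.
Substituting into the clearance equation gives clearance = 8*diet_score + 39.
So recovery_index = 24*diet_score + 116.
Solve 24*diet_score + 116 = 356: diet_score = (356 - 116) / 24 = 10.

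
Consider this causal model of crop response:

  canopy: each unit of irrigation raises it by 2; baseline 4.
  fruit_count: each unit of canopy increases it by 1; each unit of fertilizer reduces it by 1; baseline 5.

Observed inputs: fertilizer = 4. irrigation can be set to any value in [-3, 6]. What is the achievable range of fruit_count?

Substituting into the fruit_count equation gives fruit_count = 2*irrigation + 5.
Linear in irrigation, so extremes are at the endpoints: irrigation = -3 gives fruit_count = -1; irrigation = 6 gives fruit_count = 17.

-1 to 17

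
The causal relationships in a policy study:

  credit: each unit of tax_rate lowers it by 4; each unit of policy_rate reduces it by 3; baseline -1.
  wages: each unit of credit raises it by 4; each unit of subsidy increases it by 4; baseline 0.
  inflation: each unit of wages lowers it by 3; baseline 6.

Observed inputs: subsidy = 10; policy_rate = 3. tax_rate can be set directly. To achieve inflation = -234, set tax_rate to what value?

Substituting into the credit equation gives credit = -4*tax_rate - 10.
Substituting into the wages equation gives wages = -16*tax_rate.
Substituting into the inflation equation gives inflation = 48*tax_rate + 6.
Solve 48*tax_rate + 6 = -234: tax_rate = (-234 - 6) / 48 = -5.

tax_rate = -5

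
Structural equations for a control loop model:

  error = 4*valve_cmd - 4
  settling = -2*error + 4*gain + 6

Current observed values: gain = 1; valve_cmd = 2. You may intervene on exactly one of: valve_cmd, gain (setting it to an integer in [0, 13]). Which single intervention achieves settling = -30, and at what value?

Intervening on valve_cmd: with other inputs at their observed values, settling = -8*valve_cmd + 18. Solving for -30 gives valve_cmd = 6, within [0, 13].
Intervening on gain: settling = 4*gain - 2. Reaching -30 requires gain = -7, outside [0, 13].

set valve_cmd = 6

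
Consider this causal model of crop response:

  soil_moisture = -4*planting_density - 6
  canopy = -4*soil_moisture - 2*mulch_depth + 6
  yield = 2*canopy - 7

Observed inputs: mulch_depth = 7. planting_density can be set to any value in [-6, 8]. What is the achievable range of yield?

Substituting into the canopy equation gives canopy = 16*planting_density + 16.
This gives yield = 32*planting_density + 25.
Linear in planting_density, so extremes are at the endpoints: planting_density = -6 gives yield = -167; planting_density = 8 gives yield = 281.

-167 to 281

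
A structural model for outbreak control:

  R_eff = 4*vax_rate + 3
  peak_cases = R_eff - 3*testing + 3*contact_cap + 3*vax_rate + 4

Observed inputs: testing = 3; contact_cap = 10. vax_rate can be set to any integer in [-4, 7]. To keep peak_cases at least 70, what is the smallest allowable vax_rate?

Substituting into the peak_cases equation gives peak_cases = 7*vax_rate + 28.
Require 7*vax_rate + 28 ≥ 70, so vax_rate ≥ 6.
The smallest integer in [-4, 7] satisfying this is 6.

vax_rate = 6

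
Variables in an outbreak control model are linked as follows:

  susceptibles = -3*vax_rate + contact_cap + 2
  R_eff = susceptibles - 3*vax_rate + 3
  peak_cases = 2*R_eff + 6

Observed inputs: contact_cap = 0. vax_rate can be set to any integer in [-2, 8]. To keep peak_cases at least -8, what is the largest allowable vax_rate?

vax_rate = 2

Substituting into the susceptibles equation gives susceptibles = -3*vax_rate + 2.
So R_eff = -6*vax_rate + 5.
Substituting into the peak_cases equation gives peak_cases = -12*vax_rate + 16.
Require -12*vax_rate + 16 ≥ -8, so vax_rate ≤ 2.
The largest integer in [-2, 8] satisfying this is 2.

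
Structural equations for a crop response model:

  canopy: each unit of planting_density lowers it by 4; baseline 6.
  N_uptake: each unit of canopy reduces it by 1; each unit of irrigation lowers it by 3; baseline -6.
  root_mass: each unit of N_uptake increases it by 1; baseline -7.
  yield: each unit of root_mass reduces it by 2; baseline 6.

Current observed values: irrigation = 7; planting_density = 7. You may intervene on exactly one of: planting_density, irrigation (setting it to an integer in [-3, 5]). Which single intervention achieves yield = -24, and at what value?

set irrigation = -2

Intervening on planting_density: yield = -8*planting_density + 86. Reaching -24 requires planting_density = 55/4, not an integer.
Intervening on irrigation: with other inputs at their observed values, yield = 6*irrigation - 12. Solving for -24 gives irrigation = -2, within [-3, 5].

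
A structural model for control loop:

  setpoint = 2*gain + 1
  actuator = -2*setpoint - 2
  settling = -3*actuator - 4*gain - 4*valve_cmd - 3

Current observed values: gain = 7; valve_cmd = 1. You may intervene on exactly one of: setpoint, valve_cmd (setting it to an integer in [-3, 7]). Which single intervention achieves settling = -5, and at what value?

set setpoint = 4

Intervening on setpoint: with other inputs at their observed values, settling = 6*setpoint - 29. Solving for -5 gives setpoint = 4, within [-3, 7].
Intervening on valve_cmd: settling = -4*valve_cmd + 65. Reaching -5 requires valve_cmd = 35/2, not an integer.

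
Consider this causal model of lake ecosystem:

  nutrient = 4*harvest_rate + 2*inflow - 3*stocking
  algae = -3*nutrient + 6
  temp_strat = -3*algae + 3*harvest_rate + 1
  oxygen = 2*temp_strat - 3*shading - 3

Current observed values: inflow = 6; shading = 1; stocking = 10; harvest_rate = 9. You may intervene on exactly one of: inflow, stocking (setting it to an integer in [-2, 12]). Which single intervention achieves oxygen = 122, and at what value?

set inflow = 0

Intervening on inflow: with other inputs at their observed values, oxygen = 36*inflow + 122. Solving for 122 gives inflow = 0, within [-2, 12].
Intervening on stocking: oxygen = -54*stocking + 878. Reaching 122 requires stocking = 14, outside [-2, 12].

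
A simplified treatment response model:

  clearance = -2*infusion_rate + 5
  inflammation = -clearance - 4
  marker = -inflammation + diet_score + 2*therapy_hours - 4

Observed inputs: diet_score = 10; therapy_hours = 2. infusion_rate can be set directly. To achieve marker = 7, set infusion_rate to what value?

Substituting into the inflammation equation gives inflammation = 2*infusion_rate - 9.
Substituting into the marker equation gives marker = -2*infusion_rate + 19.
Solve -2*infusion_rate + 19 = 7: infusion_rate = (7 - 19) / -2 = 6.

infusion_rate = 6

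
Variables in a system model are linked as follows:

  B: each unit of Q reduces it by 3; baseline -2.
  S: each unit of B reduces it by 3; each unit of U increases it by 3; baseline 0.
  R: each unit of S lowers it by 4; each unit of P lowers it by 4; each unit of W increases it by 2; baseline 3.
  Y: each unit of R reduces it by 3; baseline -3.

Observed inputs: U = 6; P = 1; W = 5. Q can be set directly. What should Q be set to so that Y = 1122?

Q = 8

Substituting into the S equation gives S = 9*Q + 24.
Substituting into the R equation gives R = -36*Q - 87.
Substituting into the Y equation gives Y = 108*Q + 258.
Solve 108*Q + 258 = 1122: Q = (1122 - 258) / 108 = 8.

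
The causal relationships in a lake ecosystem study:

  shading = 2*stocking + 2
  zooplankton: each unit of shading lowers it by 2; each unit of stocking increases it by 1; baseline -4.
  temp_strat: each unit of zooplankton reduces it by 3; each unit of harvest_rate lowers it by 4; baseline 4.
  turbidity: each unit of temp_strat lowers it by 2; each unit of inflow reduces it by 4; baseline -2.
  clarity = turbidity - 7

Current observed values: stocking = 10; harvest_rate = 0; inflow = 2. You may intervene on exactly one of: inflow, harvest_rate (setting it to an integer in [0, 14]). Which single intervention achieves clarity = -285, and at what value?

Intervening on inflow: with other inputs at their observed values, clarity = -4*inflow - 245. Solving for -285 gives inflow = 10, within [0, 14].
Intervening on harvest_rate: clarity = 8*harvest_rate - 253. Reaching -285 requires harvest_rate = -4, outside [0, 14].

set inflow = 10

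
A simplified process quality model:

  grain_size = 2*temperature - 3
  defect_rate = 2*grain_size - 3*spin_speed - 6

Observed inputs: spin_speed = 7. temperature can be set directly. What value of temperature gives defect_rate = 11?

temperature = 11

Substituting into the defect_rate equation gives defect_rate = 4*temperature - 33.
Solve 4*temperature - 33 = 11: temperature = (11 + 33) / 4 = 11.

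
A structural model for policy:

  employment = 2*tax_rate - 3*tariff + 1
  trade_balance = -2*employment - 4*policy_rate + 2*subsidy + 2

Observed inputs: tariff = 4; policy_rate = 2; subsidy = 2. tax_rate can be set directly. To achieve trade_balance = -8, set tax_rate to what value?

tax_rate = 7

Substituting into the employment equation gives employment = 2*tax_rate - 11.
This gives trade_balance = -4*tax_rate + 20.
Solve -4*tax_rate + 20 = -8: tax_rate = (-8 - 20) / -4 = 7.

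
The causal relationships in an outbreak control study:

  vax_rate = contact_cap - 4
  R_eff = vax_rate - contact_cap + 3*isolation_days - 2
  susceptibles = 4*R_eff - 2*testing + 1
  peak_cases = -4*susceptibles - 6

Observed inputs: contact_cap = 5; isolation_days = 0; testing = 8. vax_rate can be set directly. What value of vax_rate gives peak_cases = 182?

vax_rate = -1

Intervening on vax_rate fixes its value directly, overriding its dependence on contact_cap.
Substituting into the R_eff equation gives R_eff = vax_rate - 7.
susceptibles becomes 4*vax_rate - 43.
Substituting into the peak_cases equation gives peak_cases = -16*vax_rate + 166.
Solve -16*vax_rate + 166 = 182: vax_rate = (182 - 166) / -16 = -1.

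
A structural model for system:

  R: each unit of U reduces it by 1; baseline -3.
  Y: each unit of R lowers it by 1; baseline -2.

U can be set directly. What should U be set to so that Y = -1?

U = -2

Substituting into the Y equation gives Y = U + 1.
Solve U + 1 = -1: U = (-1 - 1) / 1 = -2.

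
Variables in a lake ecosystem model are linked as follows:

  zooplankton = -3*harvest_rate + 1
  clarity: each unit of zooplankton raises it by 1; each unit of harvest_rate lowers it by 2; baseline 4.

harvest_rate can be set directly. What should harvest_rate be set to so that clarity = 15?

Substituting into the clarity equation gives clarity = -5*harvest_rate + 5.
Solve -5*harvest_rate + 5 = 15: harvest_rate = (15 - 5) / -5 = -2.

harvest_rate = -2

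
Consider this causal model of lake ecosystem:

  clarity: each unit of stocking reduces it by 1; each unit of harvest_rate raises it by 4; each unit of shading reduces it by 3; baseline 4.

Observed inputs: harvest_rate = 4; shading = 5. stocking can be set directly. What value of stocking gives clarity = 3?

Substituting into the clarity equation gives clarity = -stocking + 5.
Solve -stocking + 5 = 3: stocking = (3 - 5) / -1 = 2.

stocking = 2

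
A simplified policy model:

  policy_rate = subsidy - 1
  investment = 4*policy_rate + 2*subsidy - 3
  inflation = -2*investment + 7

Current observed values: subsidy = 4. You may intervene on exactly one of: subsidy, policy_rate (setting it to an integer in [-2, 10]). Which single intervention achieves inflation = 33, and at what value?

set subsidy = -1

Intervening on subsidy: with other inputs at their observed values, inflation = -12*subsidy + 21. Solving for 33 gives subsidy = -1, within [-2, 10].
Intervening on policy_rate: inflation = -8*policy_rate - 3. Reaching 33 requires policy_rate = -9/2, not an integer.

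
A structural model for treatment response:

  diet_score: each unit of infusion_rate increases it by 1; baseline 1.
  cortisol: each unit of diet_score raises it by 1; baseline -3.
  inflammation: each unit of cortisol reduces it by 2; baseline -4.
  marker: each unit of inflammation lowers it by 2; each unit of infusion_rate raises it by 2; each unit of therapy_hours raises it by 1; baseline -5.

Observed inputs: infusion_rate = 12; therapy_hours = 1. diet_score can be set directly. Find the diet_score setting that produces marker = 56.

Intervening on diet_score fixes its value directly, overriding its dependence on infusion_rate.
Substituting into the inflammation equation gives inflammation = -2*diet_score + 2.
This gives marker = 4*diet_score + 16.
Solve 4*diet_score + 16 = 56: diet_score = (56 - 16) / 4 = 10.

diet_score = 10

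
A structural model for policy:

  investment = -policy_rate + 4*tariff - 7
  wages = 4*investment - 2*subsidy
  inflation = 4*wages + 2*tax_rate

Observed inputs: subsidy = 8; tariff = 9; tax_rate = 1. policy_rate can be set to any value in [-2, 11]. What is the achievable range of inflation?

Substituting into the investment equation gives investment = -policy_rate + 29.
This gives wages = -4*policy_rate + 100.
Substituting into the inflation equation gives inflation = -16*policy_rate + 402.
Linear in policy_rate, so extremes are at the endpoints: policy_rate = -2 gives inflation = 434; policy_rate = 11 gives inflation = 226.

226 to 434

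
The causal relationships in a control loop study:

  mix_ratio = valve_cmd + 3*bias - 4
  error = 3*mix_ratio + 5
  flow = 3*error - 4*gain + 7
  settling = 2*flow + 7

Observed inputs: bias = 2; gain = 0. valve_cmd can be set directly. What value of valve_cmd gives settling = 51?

Substituting into the mix_ratio equation gives mix_ratio = valve_cmd + 2.
This gives error = 3*valve_cmd + 11.
Substituting into the flow equation gives flow = 9*valve_cmd + 40.
Substituting into the settling equation gives settling = 18*valve_cmd + 87.
Solve 18*valve_cmd + 87 = 51: valve_cmd = (51 - 87) / 18 = -2.

valve_cmd = -2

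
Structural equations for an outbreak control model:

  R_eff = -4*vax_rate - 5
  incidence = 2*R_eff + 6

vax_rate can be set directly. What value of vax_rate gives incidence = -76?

vax_rate = 9

Substituting into the incidence equation gives incidence = -8*vax_rate - 4.
Solve -8*vax_rate - 4 = -76: vax_rate = (-76 + 4) / -8 = 9.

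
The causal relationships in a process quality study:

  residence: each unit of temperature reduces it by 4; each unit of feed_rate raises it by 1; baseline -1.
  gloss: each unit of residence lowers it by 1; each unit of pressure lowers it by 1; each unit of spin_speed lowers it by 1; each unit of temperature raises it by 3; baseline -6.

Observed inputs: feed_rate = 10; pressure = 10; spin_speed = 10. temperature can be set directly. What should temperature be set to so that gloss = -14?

Substituting into the residence equation gives residence = -4*temperature + 9.
Substituting into the gloss equation gives gloss = 7*temperature - 35.
Solve 7*temperature - 35 = -14: temperature = (-14 + 35) / 7 = 3.

temperature = 3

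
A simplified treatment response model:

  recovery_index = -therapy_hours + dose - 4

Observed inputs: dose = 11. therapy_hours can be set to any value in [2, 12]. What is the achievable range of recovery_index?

-5 to 5

Substituting into the recovery_index equation gives recovery_index = -therapy_hours + 7.
Linear in therapy_hours, so extremes are at the endpoints: therapy_hours = 2 gives recovery_index = 5; therapy_hours = 12 gives recovery_index = -5.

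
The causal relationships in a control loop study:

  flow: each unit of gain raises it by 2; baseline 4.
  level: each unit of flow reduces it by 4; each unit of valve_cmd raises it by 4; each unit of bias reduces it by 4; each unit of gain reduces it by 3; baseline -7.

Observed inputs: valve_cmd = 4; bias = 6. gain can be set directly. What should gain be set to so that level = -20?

Substituting into the level equation gives level = -11*gain - 31.
Solve -11*gain - 31 = -20: gain = (-20 + 31) / -11 = -1.

gain = -1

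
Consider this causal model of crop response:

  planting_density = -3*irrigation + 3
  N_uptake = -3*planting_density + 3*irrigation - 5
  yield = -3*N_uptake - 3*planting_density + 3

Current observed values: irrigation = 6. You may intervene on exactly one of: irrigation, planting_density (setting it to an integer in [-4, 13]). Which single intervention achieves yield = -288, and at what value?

set irrigation = 12

Intervening on irrigation: with other inputs at their observed values, yield = -27*irrigation + 36. Solving for -288 gives irrigation = 12, within [-4, 13].
Intervening on planting_density: yield = 6*planting_density - 36. Reaching -288 requires planting_density = -42, outside [-4, 13].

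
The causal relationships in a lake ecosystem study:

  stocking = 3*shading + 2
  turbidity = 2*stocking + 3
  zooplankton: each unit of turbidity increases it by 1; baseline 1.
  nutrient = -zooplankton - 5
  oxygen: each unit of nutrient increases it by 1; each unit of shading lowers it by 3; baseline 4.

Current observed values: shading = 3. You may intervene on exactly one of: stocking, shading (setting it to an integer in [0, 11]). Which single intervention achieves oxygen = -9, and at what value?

Intervening on stocking: oxygen = -2*stocking - 14. Reaching -9 requires stocking = -5/2, not an integer.
Intervening on shading: with other inputs at their observed values, oxygen = -9*shading - 9. Solving for -9 gives shading = 0, within [0, 11].

set shading = 0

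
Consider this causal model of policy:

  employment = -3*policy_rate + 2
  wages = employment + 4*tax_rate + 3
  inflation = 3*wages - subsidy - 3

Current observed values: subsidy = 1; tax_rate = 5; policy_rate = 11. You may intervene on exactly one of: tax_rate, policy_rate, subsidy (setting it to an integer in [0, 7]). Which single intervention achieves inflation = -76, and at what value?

Intervening on tax_rate: with other inputs at their observed values, inflation = 12*tax_rate - 88. Solving for -76 gives tax_rate = 1, within [0, 7].
Intervening on policy_rate: inflation = -9*policy_rate + 71. Reaching -76 requires policy_rate = 49/3, not an integer.
Intervening on subsidy: inflation = -subsidy - 27. Reaching -76 requires subsidy = 49, outside [0, 7].

set tax_rate = 1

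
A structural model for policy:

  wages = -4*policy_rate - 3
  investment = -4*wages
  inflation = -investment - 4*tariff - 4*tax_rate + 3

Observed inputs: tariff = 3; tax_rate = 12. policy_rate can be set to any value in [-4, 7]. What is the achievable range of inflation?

Substituting into the investment equation gives investment = 16*policy_rate + 12.
Substituting into the inflation equation gives inflation = -16*policy_rate - 69.
Linear in policy_rate, so extremes are at the endpoints: policy_rate = -4 gives inflation = -5; policy_rate = 7 gives inflation = -181.

-181 to -5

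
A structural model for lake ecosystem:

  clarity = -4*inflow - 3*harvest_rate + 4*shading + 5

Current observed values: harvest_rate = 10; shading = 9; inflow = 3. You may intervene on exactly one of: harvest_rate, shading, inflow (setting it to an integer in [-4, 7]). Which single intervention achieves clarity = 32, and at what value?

Intervening on harvest_rate: with other inputs at their observed values, clarity = -3*harvest_rate + 29. Solving for 32 gives harvest_rate = -1, within [-4, 7].
Intervening on shading: clarity = 4*shading - 37. Reaching 32 requires shading = 69/4, not an integer.
Intervening on inflow: clarity = -4*inflow + 11. Reaching 32 requires inflow = -21/4, not an integer.

set harvest_rate = -1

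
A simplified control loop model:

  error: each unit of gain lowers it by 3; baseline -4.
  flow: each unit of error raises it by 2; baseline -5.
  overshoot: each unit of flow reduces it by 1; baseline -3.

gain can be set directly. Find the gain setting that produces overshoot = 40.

gain = 5

Substituting into the flow equation gives flow = -6*gain - 13.
So overshoot = 6*gain + 10.
Solve 6*gain + 10 = 40: gain = (40 - 10) / 6 = 5.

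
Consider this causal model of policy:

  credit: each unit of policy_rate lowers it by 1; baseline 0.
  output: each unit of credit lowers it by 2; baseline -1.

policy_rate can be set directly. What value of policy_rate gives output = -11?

policy_rate = -5

Substituting into the output equation gives output = 2*policy_rate - 1.
Solve 2*policy_rate - 1 = -11: policy_rate = (-11 + 1) / 2 = -5.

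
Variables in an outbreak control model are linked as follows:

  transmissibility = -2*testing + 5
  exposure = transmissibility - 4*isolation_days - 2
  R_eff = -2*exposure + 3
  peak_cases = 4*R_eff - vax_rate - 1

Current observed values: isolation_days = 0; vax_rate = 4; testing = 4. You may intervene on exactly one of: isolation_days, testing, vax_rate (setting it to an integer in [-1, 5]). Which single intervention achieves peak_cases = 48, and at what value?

set vax_rate = 3

Intervening on isolation_days: peak_cases = 32*isolation_days + 47. Reaching 48 requires isolation_days = 1/32, not an integer.
Intervening on testing: peak_cases = 16*testing - 17. Reaching 48 requires testing = 65/16, not an integer.
Intervening on vax_rate: with other inputs at their observed values, peak_cases = -vax_rate + 51. Solving for 48 gives vax_rate = 3, within [-1, 5].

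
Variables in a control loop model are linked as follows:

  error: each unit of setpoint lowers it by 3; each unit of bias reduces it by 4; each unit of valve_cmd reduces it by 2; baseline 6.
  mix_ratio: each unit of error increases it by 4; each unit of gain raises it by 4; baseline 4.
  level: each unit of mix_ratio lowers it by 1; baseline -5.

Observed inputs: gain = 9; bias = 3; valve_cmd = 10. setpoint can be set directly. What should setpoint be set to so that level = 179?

Substituting into the error equation gives error = -3*setpoint - 26.
Substituting into the mix_ratio equation gives mix_ratio = -12*setpoint - 64.
So level = 12*setpoint + 59.
Solve 12*setpoint + 59 = 179: setpoint = (179 - 59) / 12 = 10.

setpoint = 10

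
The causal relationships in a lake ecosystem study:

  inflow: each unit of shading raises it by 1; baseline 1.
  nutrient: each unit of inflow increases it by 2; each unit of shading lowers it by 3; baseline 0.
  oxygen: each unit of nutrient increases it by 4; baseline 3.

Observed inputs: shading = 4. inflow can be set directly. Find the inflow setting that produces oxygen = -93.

inflow = -6

Intervening on inflow fixes its value directly, overriding its dependence on shading.
Substituting into the nutrient equation gives nutrient = 2*inflow - 12.
Substituting into the oxygen equation gives oxygen = 8*inflow - 45.
Solve 8*inflow - 45 = -93: inflow = (-93 + 45) / 8 = -6.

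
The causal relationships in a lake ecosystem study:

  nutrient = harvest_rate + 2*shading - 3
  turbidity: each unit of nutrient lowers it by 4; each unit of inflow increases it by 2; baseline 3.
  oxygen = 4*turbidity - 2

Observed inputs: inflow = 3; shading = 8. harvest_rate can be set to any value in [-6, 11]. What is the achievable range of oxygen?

-350 to -78

Substituting into the nutrient equation gives nutrient = harvest_rate + 13.
Substituting into the turbidity equation gives turbidity = -4*harvest_rate - 43.
Substituting into the oxygen equation gives oxygen = -16*harvest_rate - 174.
Linear in harvest_rate, so extremes are at the endpoints: harvest_rate = -6 gives oxygen = -78; harvest_rate = 11 gives oxygen = -350.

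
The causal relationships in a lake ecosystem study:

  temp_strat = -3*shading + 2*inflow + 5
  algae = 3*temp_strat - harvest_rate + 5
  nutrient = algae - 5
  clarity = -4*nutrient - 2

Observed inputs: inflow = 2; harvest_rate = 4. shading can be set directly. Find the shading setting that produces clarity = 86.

Substituting into the temp_strat equation gives temp_strat = -3*shading + 9.
Substituting into the algae equation gives algae = -9*shading + 28.
This gives nutrient = -9*shading + 23.
This gives clarity = 36*shading - 94.
Solve 36*shading - 94 = 86: shading = (86 + 94) / 36 = 5.

shading = 5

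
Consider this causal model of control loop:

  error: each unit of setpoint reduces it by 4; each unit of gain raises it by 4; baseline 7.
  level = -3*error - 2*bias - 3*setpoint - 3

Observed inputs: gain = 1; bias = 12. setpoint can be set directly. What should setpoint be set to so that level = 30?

setpoint = 10

Substituting into the error equation gives error = -4*setpoint + 11.
This gives level = 9*setpoint - 60.
Solve 9*setpoint - 60 = 30: setpoint = (30 + 60) / 9 = 10.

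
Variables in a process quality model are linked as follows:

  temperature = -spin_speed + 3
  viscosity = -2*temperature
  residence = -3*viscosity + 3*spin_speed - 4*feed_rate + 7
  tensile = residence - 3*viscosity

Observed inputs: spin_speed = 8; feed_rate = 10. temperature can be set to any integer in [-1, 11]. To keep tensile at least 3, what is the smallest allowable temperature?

temperature = 1

Intervening on temperature fixes its value directly, overriding its dependence on spin_speed.
Substituting into the residence equation gives residence = 6*temperature - 9.
tensile becomes 12*temperature - 9.
Require 12*temperature - 9 ≥ 3, so temperature ≥ 1.
The smallest integer in [-1, 11] satisfying this is 1.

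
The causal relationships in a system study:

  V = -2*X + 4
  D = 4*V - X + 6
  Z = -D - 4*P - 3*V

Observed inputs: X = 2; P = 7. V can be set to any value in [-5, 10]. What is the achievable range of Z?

Intervening on V fixes its value directly, overriding its dependence on X.
Substituting into the D equation gives D = 4*V + 4.
So Z = -7*V - 32.
Linear in V, so extremes are at the endpoints: V = -5 gives Z = 3; V = 10 gives Z = -102.

-102 to 3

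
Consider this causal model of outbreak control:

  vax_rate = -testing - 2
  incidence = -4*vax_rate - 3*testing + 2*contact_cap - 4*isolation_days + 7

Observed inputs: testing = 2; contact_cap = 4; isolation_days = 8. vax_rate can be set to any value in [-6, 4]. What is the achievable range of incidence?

Intervening on vax_rate fixes its value directly, overriding its dependence on testing.
Substituting into the incidence equation gives incidence = -4*vax_rate - 23.
Linear in vax_rate, so extremes are at the endpoints: vax_rate = -6 gives incidence = 1; vax_rate = 4 gives incidence = -39.

-39 to 1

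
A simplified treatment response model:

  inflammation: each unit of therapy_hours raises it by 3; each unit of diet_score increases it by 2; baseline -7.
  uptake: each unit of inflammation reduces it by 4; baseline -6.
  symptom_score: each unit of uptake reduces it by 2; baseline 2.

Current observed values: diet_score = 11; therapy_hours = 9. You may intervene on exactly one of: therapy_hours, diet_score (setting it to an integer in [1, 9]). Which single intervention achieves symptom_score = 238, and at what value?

set diet_score = 4

Intervening on therapy_hours: symptom_score = 24*therapy_hours + 134. Reaching 238 requires therapy_hours = 13/3, not an integer.
Intervening on diet_score: with other inputs at their observed values, symptom_score = 16*diet_score + 174. Solving for 238 gives diet_score = 4, within [1, 9].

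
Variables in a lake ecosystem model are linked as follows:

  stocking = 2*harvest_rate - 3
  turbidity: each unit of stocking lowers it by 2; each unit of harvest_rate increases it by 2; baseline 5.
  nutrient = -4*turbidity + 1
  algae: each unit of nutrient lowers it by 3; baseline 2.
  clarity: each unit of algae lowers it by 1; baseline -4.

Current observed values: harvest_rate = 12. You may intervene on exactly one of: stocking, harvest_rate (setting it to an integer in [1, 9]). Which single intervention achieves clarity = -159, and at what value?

set stocking = 8

Intervening on stocking: with other inputs at their observed values, clarity = 24*stocking - 351. Solving for -159 gives stocking = 8, within [1, 9].
Intervening on harvest_rate: clarity = 24*harvest_rate - 135. Reaching -159 requires harvest_rate = -1, outside [1, 9].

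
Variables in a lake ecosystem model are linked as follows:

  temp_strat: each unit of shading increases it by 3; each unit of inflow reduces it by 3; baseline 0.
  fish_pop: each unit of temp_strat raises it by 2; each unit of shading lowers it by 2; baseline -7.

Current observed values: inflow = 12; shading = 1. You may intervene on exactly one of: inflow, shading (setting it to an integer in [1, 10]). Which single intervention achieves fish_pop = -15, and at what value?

Intervening on inflow: with other inputs at their observed values, fish_pop = -6*inflow - 3. Solving for -15 gives inflow = 2, within [1, 10].
Intervening on shading: fish_pop = 4*shading - 79. Reaching -15 requires shading = 16, outside [1, 10].

set inflow = 2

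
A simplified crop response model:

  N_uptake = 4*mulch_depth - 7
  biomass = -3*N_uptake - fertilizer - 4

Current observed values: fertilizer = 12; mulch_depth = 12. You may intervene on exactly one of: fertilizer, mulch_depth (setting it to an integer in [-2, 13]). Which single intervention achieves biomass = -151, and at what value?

Intervening on fertilizer: biomass = -fertilizer - 127. Reaching -151 requires fertilizer = 24, outside [-2, 13].
Intervening on mulch_depth: with other inputs at their observed values, biomass = -12*mulch_depth + 5. Solving for -151 gives mulch_depth = 13, within [-2, 13].

set mulch_depth = 13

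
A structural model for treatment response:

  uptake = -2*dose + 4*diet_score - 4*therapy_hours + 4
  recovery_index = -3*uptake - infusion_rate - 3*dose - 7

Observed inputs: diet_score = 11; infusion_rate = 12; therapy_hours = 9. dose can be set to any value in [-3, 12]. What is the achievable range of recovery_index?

Substituting into the uptake equation gives uptake = -2*dose + 12.
Substituting into the recovery_index equation gives recovery_index = 3*dose - 55.
Linear in dose, so extremes are at the endpoints: dose = -3 gives recovery_index = -64; dose = 12 gives recovery_index = -19.

-64 to -19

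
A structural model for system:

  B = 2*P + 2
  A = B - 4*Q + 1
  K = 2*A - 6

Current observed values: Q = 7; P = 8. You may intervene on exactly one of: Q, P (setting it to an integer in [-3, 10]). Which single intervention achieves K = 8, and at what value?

Intervening on Q: with other inputs at their observed values, K = -8*Q + 32. Solving for 8 gives Q = 3, within [-3, 10].
Intervening on P: K = 4*P - 56. Reaching 8 requires P = 16, outside [-3, 10].

set Q = 3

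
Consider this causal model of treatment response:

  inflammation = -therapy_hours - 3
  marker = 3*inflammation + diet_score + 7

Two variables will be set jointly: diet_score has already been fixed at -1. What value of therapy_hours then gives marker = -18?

With diet_score held at -1:
Substituting into the marker equation gives marker = -3*therapy_hours - 3.
Solve -3*therapy_hours - 3 = -18: therapy_hours = (-18 + 3) / -3 = 5.

therapy_hours = 5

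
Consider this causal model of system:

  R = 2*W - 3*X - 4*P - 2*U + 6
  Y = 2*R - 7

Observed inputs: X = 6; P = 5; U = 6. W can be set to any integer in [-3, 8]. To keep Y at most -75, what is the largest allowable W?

W = 5

Substituting into the R equation gives R = 2*W - 44.
Substituting into the Y equation gives Y = 4*W - 95.
Require 4*W - 95 ≤ -75, so W ≤ 5.
The largest integer in [-3, 8] satisfying this is 5.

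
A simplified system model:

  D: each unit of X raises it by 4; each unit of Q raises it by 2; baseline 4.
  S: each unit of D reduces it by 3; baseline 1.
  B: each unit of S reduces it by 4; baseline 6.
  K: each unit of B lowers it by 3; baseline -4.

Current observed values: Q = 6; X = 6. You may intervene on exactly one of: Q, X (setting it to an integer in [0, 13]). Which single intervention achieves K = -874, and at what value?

set X = 2

Intervening on Q: K = -72*Q - 1018. Reaching -874 requires Q = -2, outside [0, 13].
Intervening on X: with other inputs at their observed values, K = -144*X - 586. Solving for -874 gives X = 2, within [0, 13].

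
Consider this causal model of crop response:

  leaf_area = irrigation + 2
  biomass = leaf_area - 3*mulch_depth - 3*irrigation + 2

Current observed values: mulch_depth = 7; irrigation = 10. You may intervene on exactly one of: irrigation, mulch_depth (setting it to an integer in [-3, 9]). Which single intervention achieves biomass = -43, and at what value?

set mulch_depth = 9

Intervening on irrigation: biomass = -2*irrigation - 17. Reaching -43 requires irrigation = 13, outside [-3, 9].
Intervening on mulch_depth: with other inputs at their observed values, biomass = -3*mulch_depth - 16. Solving for -43 gives mulch_depth = 9, within [-3, 9].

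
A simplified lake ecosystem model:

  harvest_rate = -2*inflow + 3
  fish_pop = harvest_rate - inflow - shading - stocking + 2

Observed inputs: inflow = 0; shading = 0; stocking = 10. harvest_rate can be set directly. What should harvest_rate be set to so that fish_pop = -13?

harvest_rate = -5

Intervening on harvest_rate fixes its value directly, overriding its dependence on inflow.
Substituting into the fish_pop equation gives fish_pop = harvest_rate - 8.
Solve harvest_rate - 8 = -13: harvest_rate = (-13 + 8) / 1 = -5.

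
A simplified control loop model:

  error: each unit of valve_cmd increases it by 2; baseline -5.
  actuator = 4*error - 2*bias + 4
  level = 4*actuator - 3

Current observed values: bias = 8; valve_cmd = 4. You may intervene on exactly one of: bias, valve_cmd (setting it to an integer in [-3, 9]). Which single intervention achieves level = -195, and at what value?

Intervening on bias: level = -8*bias + 61. Reaching -195 requires bias = 32, outside [-3, 9].
Intervening on valve_cmd: with other inputs at their observed values, level = 32*valve_cmd - 131. Solving for -195 gives valve_cmd = -2, within [-3, 9].

set valve_cmd = -2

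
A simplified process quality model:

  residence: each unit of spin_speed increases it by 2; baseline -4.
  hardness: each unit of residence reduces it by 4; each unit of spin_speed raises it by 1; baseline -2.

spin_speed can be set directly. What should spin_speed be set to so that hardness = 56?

Substituting into the hardness equation gives hardness = -7*spin_speed + 14.
Solve -7*spin_speed + 14 = 56: spin_speed = (56 - 14) / -7 = -6.

spin_speed = -6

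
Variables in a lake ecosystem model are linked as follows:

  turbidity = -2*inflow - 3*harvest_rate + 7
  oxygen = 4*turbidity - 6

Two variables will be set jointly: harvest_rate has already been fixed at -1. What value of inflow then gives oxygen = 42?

With harvest_rate held at -1:
Substituting into the turbidity equation gives turbidity = -2*inflow + 10.
Substituting into the oxygen equation gives oxygen = -8*inflow + 34.
Solve -8*inflow + 34 = 42: inflow = (42 - 34) / -8 = -1.

inflow = -1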